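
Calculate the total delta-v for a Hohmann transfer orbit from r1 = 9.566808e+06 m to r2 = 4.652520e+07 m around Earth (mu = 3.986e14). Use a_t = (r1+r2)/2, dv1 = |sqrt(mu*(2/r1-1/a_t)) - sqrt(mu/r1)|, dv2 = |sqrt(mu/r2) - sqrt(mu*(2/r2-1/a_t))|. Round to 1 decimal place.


Step 1: Transfer semi-major axis a_t = (9.566808e+06 + 4.652520e+07) / 2 = 2.804600e+07 m
Step 2: v1 (circular at r1) = sqrt(mu/r1) = 6454.83 m/s
Step 3: v_t1 = sqrt(mu*(2/r1 - 1/a_t)) = 8313.69 m/s
Step 4: dv1 = |8313.69 - 6454.83| = 1858.85 m/s
Step 5: v2 (circular at r2) = 2927.01 m/s, v_t2 = 1709.51 m/s
Step 6: dv2 = |2927.01 - 1709.51| = 1217.5 m/s
Step 7: Total delta-v = 1858.85 + 1217.5 = 3076.4 m/s

3076.4


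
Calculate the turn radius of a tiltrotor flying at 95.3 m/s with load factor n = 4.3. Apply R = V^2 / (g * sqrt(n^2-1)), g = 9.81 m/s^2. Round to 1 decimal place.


Step 1: V^2 = 95.3^2 = 9082.09
Step 2: n^2 - 1 = 4.3^2 - 1 = 17.49
Step 3: sqrt(17.49) = 4.182105
Step 4: R = 9082.09 / (9.81 * 4.182105) = 221.4 m

221.4


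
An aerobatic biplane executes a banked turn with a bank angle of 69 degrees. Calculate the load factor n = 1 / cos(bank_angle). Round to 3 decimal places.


Step 1: Convert 69 degrees to radians = 1.204277
Step 2: cos(69 deg) = 0.358368
Step 3: n = 1 / 0.358368 = 2.790

2.790


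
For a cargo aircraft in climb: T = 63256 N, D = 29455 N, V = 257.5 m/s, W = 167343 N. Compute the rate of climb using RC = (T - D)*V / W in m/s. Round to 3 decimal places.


Step 1: Excess thrust = T - D = 63256 - 29455 = 33801 N
Step 2: Excess power = 33801 * 257.5 = 8703757.5 W
Step 3: RC = 8703757.5 / 167343 = 52.011 m/s

52.011


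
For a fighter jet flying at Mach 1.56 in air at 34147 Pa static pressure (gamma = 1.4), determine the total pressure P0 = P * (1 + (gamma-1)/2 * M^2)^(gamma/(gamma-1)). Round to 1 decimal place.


Step 1: (gamma-1)/2 * M^2 = 0.2 * 2.4336 = 0.48672
Step 2: 1 + 0.48672 = 1.48672
Step 3: Exponent gamma/(gamma-1) = 3.5
Step 4: P0 = 34147 * 1.48672^3.5 = 136821.6 Pa

136821.6


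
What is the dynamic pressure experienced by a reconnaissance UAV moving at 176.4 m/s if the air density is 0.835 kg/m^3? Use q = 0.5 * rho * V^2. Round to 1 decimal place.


Step 1: V^2 = 176.4^2 = 31116.96
Step 2: q = 0.5 * 0.835 * 31116.96
Step 3: q = 12991.3 Pa

12991.3


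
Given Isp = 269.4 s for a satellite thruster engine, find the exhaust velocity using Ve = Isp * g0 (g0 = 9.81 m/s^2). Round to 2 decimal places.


Step 1: Ve = Isp * g0 = 269.4 * 9.81
Step 2: Ve = 2642.81 m/s

2642.81


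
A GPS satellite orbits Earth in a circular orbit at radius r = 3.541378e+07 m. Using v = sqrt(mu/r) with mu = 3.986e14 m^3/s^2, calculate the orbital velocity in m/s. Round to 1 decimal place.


Step 1: mu / r = 3.986e14 / 3.541378e+07 = 11255505.6252
Step 2: v = sqrt(11255505.6252) = 3354.9 m/s

3354.9


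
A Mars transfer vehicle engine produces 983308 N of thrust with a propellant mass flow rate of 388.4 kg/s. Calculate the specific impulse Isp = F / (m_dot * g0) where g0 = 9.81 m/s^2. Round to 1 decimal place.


Step 1: m_dot * g0 = 388.4 * 9.81 = 3810.2
Step 2: Isp = 983308 / 3810.2 = 258.1 s

258.1


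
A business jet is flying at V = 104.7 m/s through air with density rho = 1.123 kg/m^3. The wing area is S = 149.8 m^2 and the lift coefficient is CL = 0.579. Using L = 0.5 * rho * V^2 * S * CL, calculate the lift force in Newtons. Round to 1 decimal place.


Step 1: Calculate dynamic pressure q = 0.5 * 1.123 * 104.7^2 = 0.5 * 1.123 * 10962.09 = 6155.2135 Pa
Step 2: Multiply by wing area and lift coefficient: L = 6155.2135 * 149.8 * 0.579
Step 3: L = 922050.9875 * 0.579 = 533867.5 N

533867.5


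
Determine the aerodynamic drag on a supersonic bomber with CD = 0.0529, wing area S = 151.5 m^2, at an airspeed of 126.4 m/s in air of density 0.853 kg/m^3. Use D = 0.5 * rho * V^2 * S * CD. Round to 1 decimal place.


Step 1: Dynamic pressure q = 0.5 * 0.853 * 126.4^2 = 6814.1734 Pa
Step 2: Drag D = q * S * CD = 6814.1734 * 151.5 * 0.0529
Step 3: D = 54611.2 N

54611.2


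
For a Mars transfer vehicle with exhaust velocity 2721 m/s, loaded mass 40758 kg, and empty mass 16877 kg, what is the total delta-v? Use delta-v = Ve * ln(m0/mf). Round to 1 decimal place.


Step 1: Mass ratio m0/mf = 40758 / 16877 = 2.415003
Step 2: ln(2.415003) = 0.8817
Step 3: delta-v = 2721 * 0.8817 = 2399.1 m/s

2399.1


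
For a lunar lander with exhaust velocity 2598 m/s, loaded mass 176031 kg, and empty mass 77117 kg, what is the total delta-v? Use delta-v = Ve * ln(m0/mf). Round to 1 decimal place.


Step 1: Mass ratio m0/mf = 176031 / 77117 = 2.282648
Step 2: ln(2.282648) = 0.825336
Step 3: delta-v = 2598 * 0.825336 = 2144.2 m/s

2144.2


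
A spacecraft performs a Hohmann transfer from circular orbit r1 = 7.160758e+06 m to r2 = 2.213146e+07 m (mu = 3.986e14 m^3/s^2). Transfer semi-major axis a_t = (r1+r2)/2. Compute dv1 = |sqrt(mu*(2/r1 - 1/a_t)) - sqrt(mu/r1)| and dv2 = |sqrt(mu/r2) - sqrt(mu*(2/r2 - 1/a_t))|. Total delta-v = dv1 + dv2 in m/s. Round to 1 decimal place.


Step 1: Transfer semi-major axis a_t = (7.160758e+06 + 2.213146e+07) / 2 = 1.464611e+07 m
Step 2: v1 (circular at r1) = sqrt(mu/r1) = 7460.86 m/s
Step 3: v_t1 = sqrt(mu*(2/r1 - 1/a_t)) = 9171.35 m/s
Step 4: dv1 = |9171.35 - 7460.86| = 1710.48 m/s
Step 5: v2 (circular at r2) = 4243.89 m/s, v_t2 = 2967.44 m/s
Step 6: dv2 = |4243.89 - 2967.44| = 1276.44 m/s
Step 7: Total delta-v = 1710.48 + 1276.44 = 2986.9 m/s

2986.9


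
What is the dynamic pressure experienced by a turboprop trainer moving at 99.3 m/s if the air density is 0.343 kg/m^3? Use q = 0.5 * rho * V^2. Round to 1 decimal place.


Step 1: V^2 = 99.3^2 = 9860.49
Step 2: q = 0.5 * 0.343 * 9860.49
Step 3: q = 1691.1 Pa

1691.1


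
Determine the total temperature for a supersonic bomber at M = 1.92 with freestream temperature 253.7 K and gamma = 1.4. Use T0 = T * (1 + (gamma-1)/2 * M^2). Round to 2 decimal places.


Step 1: (gamma-1)/2 = 0.2
Step 2: M^2 = 3.6864
Step 3: 1 + 0.2 * 3.6864 = 1.73728
Step 4: T0 = 253.7 * 1.73728 = 440.75 K

440.75


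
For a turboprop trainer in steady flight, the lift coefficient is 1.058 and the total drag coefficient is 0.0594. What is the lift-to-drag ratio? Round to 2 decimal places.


Step 1: L/D = CL / CD = 1.058 / 0.0594
Step 2: L/D = 17.81

17.81


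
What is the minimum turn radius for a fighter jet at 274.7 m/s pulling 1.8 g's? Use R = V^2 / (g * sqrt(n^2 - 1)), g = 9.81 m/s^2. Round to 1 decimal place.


Step 1: V^2 = 274.7^2 = 75460.09
Step 2: n^2 - 1 = 1.8^2 - 1 = 2.24
Step 3: sqrt(2.24) = 1.496663
Step 4: R = 75460.09 / (9.81 * 1.496663) = 5139.5 m

5139.5


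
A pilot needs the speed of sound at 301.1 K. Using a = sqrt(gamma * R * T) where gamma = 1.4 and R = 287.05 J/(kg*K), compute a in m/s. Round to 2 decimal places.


Step 1: gamma * R * T = 1.4 * 287.05 * 301.1 = 121003.057
Step 2: a = sqrt(121003.057) = 347.85 m/s

347.85


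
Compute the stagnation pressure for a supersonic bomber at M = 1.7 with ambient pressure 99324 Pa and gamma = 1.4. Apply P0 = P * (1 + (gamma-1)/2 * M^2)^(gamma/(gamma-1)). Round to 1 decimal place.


Step 1: (gamma-1)/2 * M^2 = 0.2 * 2.89 = 0.578
Step 2: 1 + 0.578 = 1.578
Step 3: Exponent gamma/(gamma-1) = 3.5
Step 4: P0 = 99324 * 1.578^3.5 = 490262.5 Pa

490262.5


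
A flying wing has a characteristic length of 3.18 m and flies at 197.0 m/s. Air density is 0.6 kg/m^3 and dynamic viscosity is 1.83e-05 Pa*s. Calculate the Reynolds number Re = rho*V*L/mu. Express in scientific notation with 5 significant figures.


Step 1: Numerator = rho * V * L = 0.6 * 197.0 * 3.18 = 375.876
Step 2: Re = 375.876 / 1.83e-05
Step 3: Re = 2.0540e+07

2.0540e+07


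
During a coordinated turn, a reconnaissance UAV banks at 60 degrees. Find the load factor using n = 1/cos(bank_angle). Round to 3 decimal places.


Step 1: Convert 60 degrees to radians = 1.047198
Step 2: cos(60 deg) = 0.5
Step 3: n = 1 / 0.5 = 2.000

2.000


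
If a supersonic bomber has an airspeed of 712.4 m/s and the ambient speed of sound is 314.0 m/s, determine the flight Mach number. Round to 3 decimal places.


Step 1: M = V / a = 712.4 / 314.0
Step 2: M = 2.269

2.269


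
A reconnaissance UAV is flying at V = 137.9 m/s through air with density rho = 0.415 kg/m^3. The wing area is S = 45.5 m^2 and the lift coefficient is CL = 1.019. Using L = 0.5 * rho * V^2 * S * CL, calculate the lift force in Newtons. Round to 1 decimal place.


Step 1: Calculate dynamic pressure q = 0.5 * 0.415 * 137.9^2 = 0.5 * 0.415 * 19016.41 = 3945.9051 Pa
Step 2: Multiply by wing area and lift coefficient: L = 3945.9051 * 45.5 * 1.019
Step 3: L = 179538.6809 * 1.019 = 182949.9 N

182949.9


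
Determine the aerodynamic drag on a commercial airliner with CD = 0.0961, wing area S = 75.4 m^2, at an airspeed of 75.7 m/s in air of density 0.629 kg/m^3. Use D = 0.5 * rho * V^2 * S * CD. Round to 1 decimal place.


Step 1: Dynamic pressure q = 0.5 * 0.629 * 75.7^2 = 1802.2391 Pa
Step 2: Drag D = q * S * CD = 1802.2391 * 75.4 * 0.0961
Step 3: D = 13058.9 N

13058.9


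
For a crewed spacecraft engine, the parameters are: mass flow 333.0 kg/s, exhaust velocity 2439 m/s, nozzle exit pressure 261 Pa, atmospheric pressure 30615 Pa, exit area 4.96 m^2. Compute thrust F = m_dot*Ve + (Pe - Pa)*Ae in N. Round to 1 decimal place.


Step 1: Momentum thrust = m_dot * Ve = 333.0 * 2439 = 812187.0 N
Step 2: Pressure thrust = (Pe - Pa) * Ae = (261 - 30615) * 4.96 = -150555.84 N
Step 3: Total thrust F = 812187.0 + -150555.84 = 661631.2 N

661631.2


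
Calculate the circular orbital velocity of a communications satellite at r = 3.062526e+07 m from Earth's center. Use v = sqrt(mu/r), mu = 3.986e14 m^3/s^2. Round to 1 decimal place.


Step 1: mu / r = 3.986e14 / 3.062526e+07 = 13015399.706
Step 2: v = sqrt(13015399.706) = 3607.7 m/s

3607.7


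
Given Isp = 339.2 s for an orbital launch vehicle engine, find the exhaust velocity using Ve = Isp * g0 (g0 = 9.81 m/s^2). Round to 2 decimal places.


Step 1: Ve = Isp * g0 = 339.2 * 9.81
Step 2: Ve = 3327.55 m/s

3327.55


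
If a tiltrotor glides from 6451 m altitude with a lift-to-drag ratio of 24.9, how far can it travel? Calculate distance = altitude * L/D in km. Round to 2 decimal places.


Step 1: Glide distance = altitude * L/D = 6451 * 24.9 = 160629.9 m
Step 2: Convert to km: 160629.9 / 1000 = 160.63 km

160.63


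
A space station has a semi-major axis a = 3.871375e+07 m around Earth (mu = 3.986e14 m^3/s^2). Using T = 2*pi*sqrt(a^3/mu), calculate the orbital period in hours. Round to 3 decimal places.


Step 1: a^3 / mu = 5.802240e+22 / 3.986e14 = 1.455655e+08
Step 2: sqrt(1.455655e+08) = 12065.0525 s
Step 3: T = 2*pi * 12065.0525 = 75806.96 s
Step 4: T in hours = 75806.96 / 3600 = 21.057 hours

21.057


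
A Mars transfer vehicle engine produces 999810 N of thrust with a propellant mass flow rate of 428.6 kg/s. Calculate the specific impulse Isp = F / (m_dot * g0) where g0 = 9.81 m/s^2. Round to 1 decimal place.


Step 1: m_dot * g0 = 428.6 * 9.81 = 4204.57
Step 2: Isp = 999810 / 4204.57 = 237.8 s

237.8


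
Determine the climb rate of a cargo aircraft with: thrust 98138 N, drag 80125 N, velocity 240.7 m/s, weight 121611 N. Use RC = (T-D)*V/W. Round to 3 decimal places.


Step 1: Excess thrust = T - D = 98138 - 80125 = 18013 N
Step 2: Excess power = 18013 * 240.7 = 4335729.1 W
Step 3: RC = 4335729.1 / 121611 = 35.652 m/s

35.652


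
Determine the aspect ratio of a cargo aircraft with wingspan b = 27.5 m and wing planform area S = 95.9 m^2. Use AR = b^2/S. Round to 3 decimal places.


Step 1: b^2 = 27.5^2 = 756.25
Step 2: AR = 756.25 / 95.9 = 7.886

7.886


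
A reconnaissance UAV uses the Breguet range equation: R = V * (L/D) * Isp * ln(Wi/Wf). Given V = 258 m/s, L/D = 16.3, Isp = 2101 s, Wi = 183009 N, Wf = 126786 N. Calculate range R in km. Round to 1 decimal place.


Step 1: Coefficient = V * (L/D) * Isp = 258 * 16.3 * 2101 = 8835545.4 m
Step 2: Wi/Wf = 183009 / 126786 = 1.443448
Step 3: ln(1.443448) = 0.367035
Step 4: R = 8835545.4 * 0.367035 = 3242951.8 m = 3243.0 km

3243.0


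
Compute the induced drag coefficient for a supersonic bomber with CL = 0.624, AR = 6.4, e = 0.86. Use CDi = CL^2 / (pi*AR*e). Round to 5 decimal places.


Step 1: CL^2 = 0.624^2 = 0.389376
Step 2: pi * AR * e = 3.14159 * 6.4 * 0.86 = 17.291326
Step 3: CDi = 0.389376 / 17.291326 = 0.02252

0.02252


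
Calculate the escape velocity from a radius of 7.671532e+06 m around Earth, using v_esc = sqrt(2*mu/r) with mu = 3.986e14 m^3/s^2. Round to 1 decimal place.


Step 1: 2*mu/r = 2 * 3.986e14 / 7.671532e+06 = 103916662.2781
Step 2: v_esc = sqrt(103916662.2781) = 10194.0 m/s

10194.0


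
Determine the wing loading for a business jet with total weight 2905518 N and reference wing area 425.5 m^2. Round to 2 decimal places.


Step 1: Wing loading = W / S = 2905518 / 425.5
Step 2: Wing loading = 6828.48 N/m^2

6828.48


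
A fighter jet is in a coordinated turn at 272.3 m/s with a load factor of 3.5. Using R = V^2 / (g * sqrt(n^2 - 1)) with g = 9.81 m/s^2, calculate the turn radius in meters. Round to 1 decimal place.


Step 1: V^2 = 272.3^2 = 74147.29
Step 2: n^2 - 1 = 3.5^2 - 1 = 11.25
Step 3: sqrt(11.25) = 3.354102
Step 4: R = 74147.29 / (9.81 * 3.354102) = 2253.5 m

2253.5


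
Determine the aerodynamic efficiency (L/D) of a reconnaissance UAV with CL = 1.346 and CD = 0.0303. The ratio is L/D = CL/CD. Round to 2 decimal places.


Step 1: L/D = CL / CD = 1.346 / 0.0303
Step 2: L/D = 44.42

44.42


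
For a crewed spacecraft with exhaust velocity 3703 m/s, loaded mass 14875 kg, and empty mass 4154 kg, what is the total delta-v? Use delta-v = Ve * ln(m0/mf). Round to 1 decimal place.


Step 1: Mass ratio m0/mf = 14875 / 4154 = 3.580886
Step 2: ln(3.580886) = 1.27561
Step 3: delta-v = 3703 * 1.27561 = 4723.6 m/s

4723.6


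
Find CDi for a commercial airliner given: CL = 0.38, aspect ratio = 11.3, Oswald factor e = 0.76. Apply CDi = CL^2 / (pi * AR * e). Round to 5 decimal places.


Step 1: CL^2 = 0.38^2 = 0.1444
Step 2: pi * AR * e = 3.14159 * 11.3 * 0.76 = 26.979998
Step 3: CDi = 0.1444 / 26.979998 = 0.00535

0.00535


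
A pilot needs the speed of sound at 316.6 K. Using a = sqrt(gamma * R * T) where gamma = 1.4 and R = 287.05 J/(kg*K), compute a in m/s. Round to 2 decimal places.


Step 1: gamma * R * T = 1.4 * 287.05 * 316.6 = 127232.042
Step 2: a = sqrt(127232.042) = 356.70 m/s

356.70


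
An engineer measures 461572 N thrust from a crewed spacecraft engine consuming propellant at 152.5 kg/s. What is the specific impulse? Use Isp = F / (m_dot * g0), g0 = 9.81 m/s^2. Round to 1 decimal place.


Step 1: m_dot * g0 = 152.5 * 9.81 = 1496.03
Step 2: Isp = 461572 / 1496.03 = 308.5 s

308.5


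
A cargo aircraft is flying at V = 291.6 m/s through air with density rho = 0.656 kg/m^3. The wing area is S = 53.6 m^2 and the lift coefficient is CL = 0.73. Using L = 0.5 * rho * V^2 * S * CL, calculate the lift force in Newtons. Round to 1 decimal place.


Step 1: Calculate dynamic pressure q = 0.5 * 0.656 * 291.6^2 = 0.5 * 0.656 * 85030.56 = 27890.0237 Pa
Step 2: Multiply by wing area and lift coefficient: L = 27890.0237 * 53.6 * 0.73
Step 3: L = 1494905.2692 * 0.73 = 1091280.8 N

1091280.8


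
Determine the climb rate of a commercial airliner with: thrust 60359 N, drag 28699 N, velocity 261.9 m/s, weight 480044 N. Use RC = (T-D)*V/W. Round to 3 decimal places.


Step 1: Excess thrust = T - D = 60359 - 28699 = 31660 N
Step 2: Excess power = 31660 * 261.9 = 8291754.0 W
Step 3: RC = 8291754.0 / 480044 = 17.273 m/s

17.273


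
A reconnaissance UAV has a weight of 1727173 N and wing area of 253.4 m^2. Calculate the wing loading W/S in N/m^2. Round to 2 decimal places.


Step 1: Wing loading = W / S = 1727173 / 253.4
Step 2: Wing loading = 6815.99 N/m^2

6815.99


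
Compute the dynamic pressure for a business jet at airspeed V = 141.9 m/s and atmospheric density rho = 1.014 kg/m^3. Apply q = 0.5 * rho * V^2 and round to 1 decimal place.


Step 1: V^2 = 141.9^2 = 20135.61
Step 2: q = 0.5 * 1.014 * 20135.61
Step 3: q = 10208.8 Pa

10208.8


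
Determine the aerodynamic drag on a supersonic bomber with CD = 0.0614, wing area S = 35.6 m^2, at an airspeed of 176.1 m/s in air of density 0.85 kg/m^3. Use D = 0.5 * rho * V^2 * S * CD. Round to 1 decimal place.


Step 1: Dynamic pressure q = 0.5 * 0.85 * 176.1^2 = 13179.7643 Pa
Step 2: Drag D = q * S * CD = 13179.7643 * 35.6 * 0.0614
Step 3: D = 28808.9 N

28808.9


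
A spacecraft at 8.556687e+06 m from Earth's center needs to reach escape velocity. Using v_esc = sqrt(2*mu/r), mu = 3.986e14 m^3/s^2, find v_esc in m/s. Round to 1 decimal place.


Step 1: 2*mu/r = 2 * 3.986e14 / 8.556687e+06 = 93166899.7592
Step 2: v_esc = sqrt(93166899.7592) = 9652.3 m/s

9652.3


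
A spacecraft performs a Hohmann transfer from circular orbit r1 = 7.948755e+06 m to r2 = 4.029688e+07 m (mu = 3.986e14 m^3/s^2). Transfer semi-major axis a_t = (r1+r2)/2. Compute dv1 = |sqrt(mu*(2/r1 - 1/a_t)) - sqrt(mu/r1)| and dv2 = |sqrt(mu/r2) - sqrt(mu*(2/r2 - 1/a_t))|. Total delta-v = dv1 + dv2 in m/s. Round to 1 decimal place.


Step 1: Transfer semi-major axis a_t = (7.948755e+06 + 4.029688e+07) / 2 = 2.412282e+07 m
Step 2: v1 (circular at r1) = sqrt(mu/r1) = 7081.4 m/s
Step 3: v_t1 = sqrt(mu*(2/r1 - 1/a_t)) = 9152.52 m/s
Step 4: dv1 = |9152.52 - 7081.4| = 2071.12 m/s
Step 5: v2 (circular at r2) = 3145.09 m/s, v_t2 = 1805.38 m/s
Step 6: dv2 = |3145.09 - 1805.38| = 1339.71 m/s
Step 7: Total delta-v = 2071.12 + 1339.71 = 3410.8 m/s

3410.8


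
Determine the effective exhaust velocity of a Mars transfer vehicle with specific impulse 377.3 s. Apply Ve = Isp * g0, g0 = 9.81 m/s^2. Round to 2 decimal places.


Step 1: Ve = Isp * g0 = 377.3 * 9.81
Step 2: Ve = 3701.31 m/s

3701.31


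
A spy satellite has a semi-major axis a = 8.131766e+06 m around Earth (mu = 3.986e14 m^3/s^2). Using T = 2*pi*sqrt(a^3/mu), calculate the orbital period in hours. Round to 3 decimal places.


Step 1: a^3 / mu = 5.377181e+20 / 3.986e14 = 1.349017e+06
Step 2: sqrt(1.349017e+06) = 1161.4718 s
Step 3: T = 2*pi * 1161.4718 = 7297.74 s
Step 4: T in hours = 7297.74 / 3600 = 2.027 hours

2.027


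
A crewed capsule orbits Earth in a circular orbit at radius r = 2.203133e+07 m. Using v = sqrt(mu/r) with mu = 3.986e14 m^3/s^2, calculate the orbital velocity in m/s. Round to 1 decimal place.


Step 1: mu / r = 3.986e14 / 2.203133e+07 = 18092416.5722
Step 2: v = sqrt(18092416.5722) = 4253.5 m/s

4253.5


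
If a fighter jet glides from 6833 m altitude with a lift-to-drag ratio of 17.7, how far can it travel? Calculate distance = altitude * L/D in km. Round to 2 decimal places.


Step 1: Glide distance = altitude * L/D = 6833 * 17.7 = 120944.1 m
Step 2: Convert to km: 120944.1 / 1000 = 120.94 km

120.94


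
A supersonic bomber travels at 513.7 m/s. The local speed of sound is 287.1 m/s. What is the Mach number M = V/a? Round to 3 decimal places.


Step 1: M = V / a = 513.7 / 287.1
Step 2: M = 1.789

1.789


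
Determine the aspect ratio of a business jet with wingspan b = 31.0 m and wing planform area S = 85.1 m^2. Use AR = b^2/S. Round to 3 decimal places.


Step 1: b^2 = 31.0^2 = 961.0
Step 2: AR = 961.0 / 85.1 = 11.293

11.293


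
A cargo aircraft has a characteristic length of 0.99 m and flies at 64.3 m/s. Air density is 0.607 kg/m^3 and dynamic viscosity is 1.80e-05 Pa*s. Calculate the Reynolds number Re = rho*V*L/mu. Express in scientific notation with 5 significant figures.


Step 1: Numerator = rho * V * L = 0.607 * 64.3 * 0.99 = 38.639799
Step 2: Re = 38.639799 / 1.80e-05
Step 3: Re = 2.1467e+06

2.1467e+06


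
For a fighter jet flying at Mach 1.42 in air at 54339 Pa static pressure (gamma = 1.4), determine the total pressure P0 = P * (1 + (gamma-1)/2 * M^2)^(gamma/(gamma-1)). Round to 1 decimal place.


Step 1: (gamma-1)/2 * M^2 = 0.2 * 2.0164 = 0.40328
Step 2: 1 + 0.40328 = 1.40328
Step 3: Exponent gamma/(gamma-1) = 3.5
Step 4: P0 = 54339 * 1.40328^3.5 = 177875.8 Pa

177875.8


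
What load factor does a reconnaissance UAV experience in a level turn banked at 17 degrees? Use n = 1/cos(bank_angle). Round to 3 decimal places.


Step 1: Convert 17 degrees to radians = 0.296706
Step 2: cos(17 deg) = 0.956305
Step 3: n = 1 / 0.956305 = 1.046

1.046


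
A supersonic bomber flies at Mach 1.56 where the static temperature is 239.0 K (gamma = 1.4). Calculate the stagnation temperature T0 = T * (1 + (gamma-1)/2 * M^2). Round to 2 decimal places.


Step 1: (gamma-1)/2 = 0.2
Step 2: M^2 = 2.4336
Step 3: 1 + 0.2 * 2.4336 = 1.48672
Step 4: T0 = 239.0 * 1.48672 = 355.33 K

355.33


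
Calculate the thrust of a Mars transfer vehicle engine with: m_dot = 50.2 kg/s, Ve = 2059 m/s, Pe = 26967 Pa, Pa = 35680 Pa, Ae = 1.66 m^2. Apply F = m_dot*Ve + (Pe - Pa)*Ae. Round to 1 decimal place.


Step 1: Momentum thrust = m_dot * Ve = 50.2 * 2059 = 103361.8 N
Step 2: Pressure thrust = (Pe - Pa) * Ae = (26967 - 35680) * 1.66 = -14463.58 N
Step 3: Total thrust F = 103361.8 + -14463.58 = 88898.2 N

88898.2


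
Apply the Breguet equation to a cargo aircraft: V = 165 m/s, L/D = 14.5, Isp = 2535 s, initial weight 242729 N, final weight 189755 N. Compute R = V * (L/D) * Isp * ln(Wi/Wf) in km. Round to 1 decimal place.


Step 1: Coefficient = V * (L/D) * Isp = 165 * 14.5 * 2535 = 6064987.5 m
Step 2: Wi/Wf = 242729 / 189755 = 1.279171
Step 3: ln(1.279171) = 0.246212
Step 4: R = 6064987.5 * 0.246212 = 1493271.7 m = 1493.3 km

1493.3


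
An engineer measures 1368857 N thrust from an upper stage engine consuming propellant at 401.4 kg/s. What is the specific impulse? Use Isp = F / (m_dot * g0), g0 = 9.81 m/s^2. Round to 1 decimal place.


Step 1: m_dot * g0 = 401.4 * 9.81 = 3937.73
Step 2: Isp = 1368857 / 3937.73 = 347.6 s

347.6


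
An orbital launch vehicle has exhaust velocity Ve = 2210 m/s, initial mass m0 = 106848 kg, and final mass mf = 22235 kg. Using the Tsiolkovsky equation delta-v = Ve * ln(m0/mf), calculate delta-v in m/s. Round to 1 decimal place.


Step 1: Mass ratio m0/mf = 106848 / 22235 = 4.805397
Step 2: ln(4.805397) = 1.56974
Step 3: delta-v = 2210 * 1.56974 = 3469.1 m/s

3469.1


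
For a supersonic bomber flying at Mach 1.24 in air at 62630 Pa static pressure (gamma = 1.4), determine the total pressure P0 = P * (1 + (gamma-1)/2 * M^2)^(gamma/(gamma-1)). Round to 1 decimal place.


Step 1: (gamma-1)/2 * M^2 = 0.2 * 1.5376 = 0.30752
Step 2: 1 + 0.30752 = 1.30752
Step 3: Exponent gamma/(gamma-1) = 3.5
Step 4: P0 = 62630 * 1.30752^3.5 = 160085.4 Pa

160085.4


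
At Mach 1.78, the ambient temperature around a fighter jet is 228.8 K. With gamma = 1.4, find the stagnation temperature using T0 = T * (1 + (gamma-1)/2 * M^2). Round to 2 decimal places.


Step 1: (gamma-1)/2 = 0.2
Step 2: M^2 = 3.1684
Step 3: 1 + 0.2 * 3.1684 = 1.63368
Step 4: T0 = 228.8 * 1.63368 = 373.79 K

373.79


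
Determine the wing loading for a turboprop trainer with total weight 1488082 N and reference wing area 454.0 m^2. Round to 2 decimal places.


Step 1: Wing loading = W / S = 1488082 / 454.0
Step 2: Wing loading = 3277.71 N/m^2

3277.71


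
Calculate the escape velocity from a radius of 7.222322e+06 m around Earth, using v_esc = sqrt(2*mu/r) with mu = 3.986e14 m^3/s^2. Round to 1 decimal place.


Step 1: 2*mu/r = 2 * 3.986e14 / 7.222322e+06 = 110380013.5192
Step 2: v_esc = sqrt(110380013.5192) = 10506.2 m/s

10506.2


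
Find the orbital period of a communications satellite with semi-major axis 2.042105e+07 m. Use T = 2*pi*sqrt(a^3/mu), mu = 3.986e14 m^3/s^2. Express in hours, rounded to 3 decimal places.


Step 1: a^3 / mu = 8.515972e+21 / 3.986e14 = 2.136471e+07
Step 2: sqrt(2.136471e+07) = 4622.197 s
Step 3: T = 2*pi * 4622.197 = 29042.12 s
Step 4: T in hours = 29042.12 / 3600 = 8.067 hours

8.067


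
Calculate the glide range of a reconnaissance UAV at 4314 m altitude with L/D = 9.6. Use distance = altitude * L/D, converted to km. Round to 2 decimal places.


Step 1: Glide distance = altitude * L/D = 4314 * 9.6 = 41414.4 m
Step 2: Convert to km: 41414.4 / 1000 = 41.41 km

41.41


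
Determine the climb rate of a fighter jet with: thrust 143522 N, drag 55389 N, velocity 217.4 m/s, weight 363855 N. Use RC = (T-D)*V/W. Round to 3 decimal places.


Step 1: Excess thrust = T - D = 143522 - 55389 = 88133 N
Step 2: Excess power = 88133 * 217.4 = 19160114.2 W
Step 3: RC = 19160114.2 / 363855 = 52.659 m/s

52.659


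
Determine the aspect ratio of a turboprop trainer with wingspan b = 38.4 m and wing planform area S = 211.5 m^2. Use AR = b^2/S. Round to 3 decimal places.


Step 1: b^2 = 38.4^2 = 1474.56
Step 2: AR = 1474.56 / 211.5 = 6.972

6.972


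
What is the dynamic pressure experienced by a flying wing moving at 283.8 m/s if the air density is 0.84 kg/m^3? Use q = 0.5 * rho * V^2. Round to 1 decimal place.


Step 1: V^2 = 283.8^2 = 80542.44
Step 2: q = 0.5 * 0.84 * 80542.44
Step 3: q = 33827.8 Pa

33827.8


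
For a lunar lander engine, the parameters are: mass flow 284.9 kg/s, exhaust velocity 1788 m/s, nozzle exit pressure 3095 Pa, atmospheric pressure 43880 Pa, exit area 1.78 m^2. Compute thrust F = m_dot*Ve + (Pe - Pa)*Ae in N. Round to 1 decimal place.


Step 1: Momentum thrust = m_dot * Ve = 284.9 * 1788 = 509401.2 N
Step 2: Pressure thrust = (Pe - Pa) * Ae = (3095 - 43880) * 1.78 = -72597.30 N
Step 3: Total thrust F = 509401.2 + -72597.30 = 436803.9 N

436803.9


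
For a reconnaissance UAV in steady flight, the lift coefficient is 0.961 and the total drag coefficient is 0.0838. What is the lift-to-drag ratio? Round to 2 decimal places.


Step 1: L/D = CL / CD = 0.961 / 0.0838
Step 2: L/D = 11.47

11.47


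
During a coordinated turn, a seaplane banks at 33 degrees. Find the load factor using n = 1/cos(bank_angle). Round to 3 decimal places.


Step 1: Convert 33 degrees to radians = 0.575959
Step 2: cos(33 deg) = 0.838671
Step 3: n = 1 / 0.838671 = 1.192

1.192


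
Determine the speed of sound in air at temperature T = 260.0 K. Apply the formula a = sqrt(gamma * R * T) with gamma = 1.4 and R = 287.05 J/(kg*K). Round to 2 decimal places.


Step 1: gamma * R * T = 1.4 * 287.05 * 260.0 = 104486.2
Step 2: a = sqrt(104486.2) = 323.24 m/s

323.24


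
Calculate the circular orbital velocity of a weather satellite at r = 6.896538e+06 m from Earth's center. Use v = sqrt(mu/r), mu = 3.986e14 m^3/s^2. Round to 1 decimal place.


Step 1: mu / r = 3.986e14 / 6.896538e+06 = 57797115.0163
Step 2: v = sqrt(57797115.0163) = 7602.4 m/s

7602.4


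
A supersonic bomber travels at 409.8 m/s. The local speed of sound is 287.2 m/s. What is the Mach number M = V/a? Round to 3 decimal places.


Step 1: M = V / a = 409.8 / 287.2
Step 2: M = 1.427

1.427


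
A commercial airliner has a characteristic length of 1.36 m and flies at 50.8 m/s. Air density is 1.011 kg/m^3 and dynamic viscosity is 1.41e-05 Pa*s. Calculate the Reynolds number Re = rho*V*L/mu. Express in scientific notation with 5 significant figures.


Step 1: Numerator = rho * V * L = 1.011 * 50.8 * 1.36 = 69.847968
Step 2: Re = 69.847968 / 1.41e-05
Step 3: Re = 4.9538e+06

4.9538e+06


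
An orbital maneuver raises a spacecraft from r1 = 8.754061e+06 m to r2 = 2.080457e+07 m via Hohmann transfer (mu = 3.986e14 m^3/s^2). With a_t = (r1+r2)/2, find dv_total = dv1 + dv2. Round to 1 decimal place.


Step 1: Transfer semi-major axis a_t = (8.754061e+06 + 2.080457e+07) / 2 = 1.477932e+07 m
Step 2: v1 (circular at r1) = sqrt(mu/r1) = 6747.83 m/s
Step 3: v_t1 = sqrt(mu*(2/r1 - 1/a_t)) = 8006.01 m/s
Step 4: dv1 = |8006.01 - 6747.83| = 1258.18 m/s
Step 5: v2 (circular at r2) = 4377.13 m/s, v_t2 = 3368.74 m/s
Step 6: dv2 = |4377.13 - 3368.74| = 1008.39 m/s
Step 7: Total delta-v = 1258.18 + 1008.39 = 2266.6 m/s

2266.6


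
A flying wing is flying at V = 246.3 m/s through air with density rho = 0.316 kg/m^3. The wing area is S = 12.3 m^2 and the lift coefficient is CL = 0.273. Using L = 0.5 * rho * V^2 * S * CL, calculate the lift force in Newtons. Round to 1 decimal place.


Step 1: Calculate dynamic pressure q = 0.5 * 0.316 * 246.3^2 = 0.5 * 0.316 * 60663.69 = 9584.863 Pa
Step 2: Multiply by wing area and lift coefficient: L = 9584.863 * 12.3 * 0.273
Step 3: L = 117893.8151 * 0.273 = 32185.0 N

32185.0


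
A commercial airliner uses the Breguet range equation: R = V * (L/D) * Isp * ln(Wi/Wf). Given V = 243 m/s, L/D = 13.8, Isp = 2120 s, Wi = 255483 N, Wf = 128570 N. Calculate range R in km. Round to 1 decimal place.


Step 1: Coefficient = V * (L/D) * Isp = 243 * 13.8 * 2120 = 7109208.0 m
Step 2: Wi/Wf = 255483 / 128570 = 1.987112
Step 3: ln(1.987112) = 0.686682
Step 4: R = 7109208.0 * 0.686682 = 4881767.8 m = 4881.8 km

4881.8


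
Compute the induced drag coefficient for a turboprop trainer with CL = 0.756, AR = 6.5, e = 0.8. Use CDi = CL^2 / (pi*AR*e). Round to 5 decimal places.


Step 1: CL^2 = 0.756^2 = 0.571536
Step 2: pi * AR * e = 3.14159 * 6.5 * 0.8 = 16.336282
Step 3: CDi = 0.571536 / 16.336282 = 0.03499

0.03499


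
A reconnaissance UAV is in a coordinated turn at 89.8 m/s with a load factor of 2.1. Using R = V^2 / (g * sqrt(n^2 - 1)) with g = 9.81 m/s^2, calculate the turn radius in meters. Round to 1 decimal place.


Step 1: V^2 = 89.8^2 = 8064.04
Step 2: n^2 - 1 = 2.1^2 - 1 = 3.41
Step 3: sqrt(3.41) = 1.846619
Step 4: R = 8064.04 / (9.81 * 1.846619) = 445.2 m

445.2


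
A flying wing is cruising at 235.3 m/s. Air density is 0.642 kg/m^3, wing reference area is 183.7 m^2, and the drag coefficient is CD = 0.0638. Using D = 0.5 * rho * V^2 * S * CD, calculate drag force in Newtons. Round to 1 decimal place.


Step 1: Dynamic pressure q = 0.5 * 0.642 * 235.3^2 = 17772.5149 Pa
Step 2: Drag D = q * S * CD = 17772.5149 * 183.7 * 0.0638
Step 3: D = 208294.9 N

208294.9


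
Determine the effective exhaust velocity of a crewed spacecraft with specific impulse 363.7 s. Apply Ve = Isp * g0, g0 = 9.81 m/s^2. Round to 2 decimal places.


Step 1: Ve = Isp * g0 = 363.7 * 9.81
Step 2: Ve = 3567.90 m/s

3567.90


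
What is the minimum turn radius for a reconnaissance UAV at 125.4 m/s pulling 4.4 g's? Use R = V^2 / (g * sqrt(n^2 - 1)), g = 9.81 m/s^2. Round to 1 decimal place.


Step 1: V^2 = 125.4^2 = 15725.16
Step 2: n^2 - 1 = 4.4^2 - 1 = 18.36
Step 3: sqrt(18.36) = 4.284857
Step 4: R = 15725.16 / (9.81 * 4.284857) = 374.1 m

374.1


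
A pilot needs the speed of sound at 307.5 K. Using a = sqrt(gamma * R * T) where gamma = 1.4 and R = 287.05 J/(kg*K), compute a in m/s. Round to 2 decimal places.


Step 1: gamma * R * T = 1.4 * 287.05 * 307.5 = 123575.025
Step 2: a = sqrt(123575.025) = 351.53 m/s

351.53


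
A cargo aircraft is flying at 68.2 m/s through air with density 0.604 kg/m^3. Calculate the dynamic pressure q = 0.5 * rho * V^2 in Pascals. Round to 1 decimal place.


Step 1: V^2 = 68.2^2 = 4651.24
Step 2: q = 0.5 * 0.604 * 4651.24
Step 3: q = 1404.7 Pa

1404.7


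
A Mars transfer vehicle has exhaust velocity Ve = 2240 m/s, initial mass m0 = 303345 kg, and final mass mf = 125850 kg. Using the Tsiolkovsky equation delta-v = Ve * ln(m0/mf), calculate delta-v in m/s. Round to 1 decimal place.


Step 1: Mass ratio m0/mf = 303345 / 125850 = 2.410369
Step 2: ln(2.410369) = 0.87978
Step 3: delta-v = 2240 * 0.87978 = 1970.7 m/s

1970.7


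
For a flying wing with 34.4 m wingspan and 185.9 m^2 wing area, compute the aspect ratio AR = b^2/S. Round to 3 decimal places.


Step 1: b^2 = 34.4^2 = 1183.36
Step 2: AR = 1183.36 / 185.9 = 6.366

6.366


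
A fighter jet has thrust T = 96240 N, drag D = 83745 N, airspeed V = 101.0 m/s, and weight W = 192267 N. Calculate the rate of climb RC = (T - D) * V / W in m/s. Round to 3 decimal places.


Step 1: Excess thrust = T - D = 96240 - 83745 = 12495 N
Step 2: Excess power = 12495 * 101.0 = 1261995.0 W
Step 3: RC = 1261995.0 / 192267 = 6.564 m/s

6.564


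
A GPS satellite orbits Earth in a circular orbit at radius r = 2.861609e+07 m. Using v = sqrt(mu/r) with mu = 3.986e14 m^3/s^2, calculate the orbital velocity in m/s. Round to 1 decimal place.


Step 1: mu / r = 3.986e14 / 2.861609e+07 = 13929226.5296
Step 2: v = sqrt(13929226.5296) = 3732.2 m/s

3732.2


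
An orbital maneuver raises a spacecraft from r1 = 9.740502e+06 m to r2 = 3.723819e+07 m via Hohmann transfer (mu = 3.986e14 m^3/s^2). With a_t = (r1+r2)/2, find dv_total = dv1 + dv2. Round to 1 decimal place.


Step 1: Transfer semi-major axis a_t = (9.740502e+06 + 3.723819e+07) / 2 = 2.348935e+07 m
Step 2: v1 (circular at r1) = sqrt(mu/r1) = 6397.02 m/s
Step 3: v_t1 = sqrt(mu*(2/r1 - 1/a_t)) = 8054.47 m/s
Step 4: dv1 = |8054.47 - 6397.02| = 1657.44 m/s
Step 5: v2 (circular at r2) = 3271.71 m/s, v_t2 = 2106.83 m/s
Step 6: dv2 = |3271.71 - 2106.83| = 1164.88 m/s
Step 7: Total delta-v = 1657.44 + 1164.88 = 2822.3 m/s

2822.3


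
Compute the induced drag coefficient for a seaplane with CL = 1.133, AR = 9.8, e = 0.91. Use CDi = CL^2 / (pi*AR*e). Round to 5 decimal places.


Step 1: CL^2 = 1.133^2 = 1.283689
Step 2: pi * AR * e = 3.14159 * 9.8 * 0.91 = 28.016723
Step 3: CDi = 1.283689 / 28.016723 = 0.04582

0.04582


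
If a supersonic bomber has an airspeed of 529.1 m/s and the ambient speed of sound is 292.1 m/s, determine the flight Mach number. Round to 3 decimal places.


Step 1: M = V / a = 529.1 / 292.1
Step 2: M = 1.811

1.811


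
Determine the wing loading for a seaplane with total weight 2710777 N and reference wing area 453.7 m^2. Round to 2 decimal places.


Step 1: Wing loading = W / S = 2710777 / 453.7
Step 2: Wing loading = 5974.82 N/m^2

5974.82


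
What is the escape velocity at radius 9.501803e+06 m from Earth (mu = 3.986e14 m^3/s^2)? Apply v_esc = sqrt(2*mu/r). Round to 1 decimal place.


Step 1: 2*mu/r = 2 * 3.986e14 / 9.501803e+06 = 83899866.1622
Step 2: v_esc = sqrt(83899866.1622) = 9159.7 m/s

9159.7


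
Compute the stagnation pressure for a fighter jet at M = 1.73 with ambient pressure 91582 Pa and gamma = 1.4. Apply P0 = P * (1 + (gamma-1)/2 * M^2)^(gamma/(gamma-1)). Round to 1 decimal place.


Step 1: (gamma-1)/2 * M^2 = 0.2 * 2.9929 = 0.59858
Step 2: 1 + 0.59858 = 1.59858
Step 3: Exponent gamma/(gamma-1) = 3.5
Step 4: P0 = 91582 * 1.59858^3.5 = 473021.0 Pa

473021.0


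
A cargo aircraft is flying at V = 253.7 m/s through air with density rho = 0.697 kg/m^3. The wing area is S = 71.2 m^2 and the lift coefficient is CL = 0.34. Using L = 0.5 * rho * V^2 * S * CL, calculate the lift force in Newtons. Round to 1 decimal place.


Step 1: Calculate dynamic pressure q = 0.5 * 0.697 * 253.7^2 = 0.5 * 0.697 * 64363.69 = 22430.746 Pa
Step 2: Multiply by wing area and lift coefficient: L = 22430.746 * 71.2 * 0.34
Step 3: L = 1597069.1127 * 0.34 = 543003.5 N

543003.5


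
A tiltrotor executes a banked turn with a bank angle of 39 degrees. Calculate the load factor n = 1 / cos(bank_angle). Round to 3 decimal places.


Step 1: Convert 39 degrees to radians = 0.680678
Step 2: cos(39 deg) = 0.777146
Step 3: n = 1 / 0.777146 = 1.287

1.287


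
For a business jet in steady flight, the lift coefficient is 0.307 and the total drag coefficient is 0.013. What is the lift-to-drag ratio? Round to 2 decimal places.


Step 1: L/D = CL / CD = 0.307 / 0.013
Step 2: L/D = 23.62

23.62


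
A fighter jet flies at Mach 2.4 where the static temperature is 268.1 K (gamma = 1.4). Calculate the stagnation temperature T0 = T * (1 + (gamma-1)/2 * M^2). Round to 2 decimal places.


Step 1: (gamma-1)/2 = 0.2
Step 2: M^2 = 5.76
Step 3: 1 + 0.2 * 5.76 = 2.152
Step 4: T0 = 268.1 * 2.152 = 576.95 K

576.95


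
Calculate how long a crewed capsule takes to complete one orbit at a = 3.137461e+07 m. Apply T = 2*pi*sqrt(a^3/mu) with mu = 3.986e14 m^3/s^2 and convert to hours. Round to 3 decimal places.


Step 1: a^3 / mu = 3.088410e+22 / 3.986e14 = 7.748145e+07
Step 2: sqrt(7.748145e+07) = 8802.3545 s
Step 3: T = 2*pi * 8802.3545 = 55306.82 s
Step 4: T in hours = 55306.82 / 3600 = 15.363 hours

15.363


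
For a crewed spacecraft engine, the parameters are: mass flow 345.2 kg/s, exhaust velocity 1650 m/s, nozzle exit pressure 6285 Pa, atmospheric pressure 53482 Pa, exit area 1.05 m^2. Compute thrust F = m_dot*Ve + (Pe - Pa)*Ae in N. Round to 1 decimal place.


Step 1: Momentum thrust = m_dot * Ve = 345.2 * 1650 = 569580.0 N
Step 2: Pressure thrust = (Pe - Pa) * Ae = (6285 - 53482) * 1.05 = -49556.85 N
Step 3: Total thrust F = 569580.0 + -49556.85 = 520023.2 N

520023.2


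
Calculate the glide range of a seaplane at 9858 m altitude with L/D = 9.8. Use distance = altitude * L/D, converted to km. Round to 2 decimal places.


Step 1: Glide distance = altitude * L/D = 9858 * 9.8 = 96608.4 m
Step 2: Convert to km: 96608.4 / 1000 = 96.61 km

96.61


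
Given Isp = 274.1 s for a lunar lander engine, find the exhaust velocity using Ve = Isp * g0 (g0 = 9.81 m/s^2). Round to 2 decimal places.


Step 1: Ve = Isp * g0 = 274.1 * 9.81
Step 2: Ve = 2688.92 m/s

2688.92


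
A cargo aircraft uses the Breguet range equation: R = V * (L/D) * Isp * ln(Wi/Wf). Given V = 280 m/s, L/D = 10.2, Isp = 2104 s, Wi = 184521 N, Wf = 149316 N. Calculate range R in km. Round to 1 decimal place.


Step 1: Coefficient = V * (L/D) * Isp = 280 * 10.2 * 2104 = 6009024.0 m
Step 2: Wi/Wf = 184521 / 149316 = 1.235775
Step 3: ln(1.235775) = 0.211698
Step 4: R = 6009024.0 * 0.211698 = 1272100.8 m = 1272.1 km

1272.1


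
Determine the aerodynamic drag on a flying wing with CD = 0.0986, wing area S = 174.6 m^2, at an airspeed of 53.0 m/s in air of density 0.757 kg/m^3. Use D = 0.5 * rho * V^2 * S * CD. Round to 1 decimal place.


Step 1: Dynamic pressure q = 0.5 * 0.757 * 53.0^2 = 1063.2065 Pa
Step 2: Drag D = q * S * CD = 1063.2065 * 174.6 * 0.0986
Step 3: D = 18303.7 N

18303.7


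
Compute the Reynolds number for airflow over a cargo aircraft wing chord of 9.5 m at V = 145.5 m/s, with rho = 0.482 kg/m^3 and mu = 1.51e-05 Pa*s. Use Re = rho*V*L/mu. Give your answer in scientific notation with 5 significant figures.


Step 1: Numerator = rho * V * L = 0.482 * 145.5 * 9.5 = 666.2445
Step 2: Re = 666.2445 / 1.51e-05
Step 3: Re = 4.4122e+07

4.4122e+07


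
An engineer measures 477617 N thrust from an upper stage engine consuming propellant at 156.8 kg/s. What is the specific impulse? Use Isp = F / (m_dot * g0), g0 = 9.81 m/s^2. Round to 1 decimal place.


Step 1: m_dot * g0 = 156.8 * 9.81 = 1538.21
Step 2: Isp = 477617 / 1538.21 = 310.5 s

310.5


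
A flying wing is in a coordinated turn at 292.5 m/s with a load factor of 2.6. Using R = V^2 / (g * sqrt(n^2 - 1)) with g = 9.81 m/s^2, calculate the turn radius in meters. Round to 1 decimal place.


Step 1: V^2 = 292.5^2 = 85556.25
Step 2: n^2 - 1 = 2.6^2 - 1 = 5.76
Step 3: sqrt(5.76) = 2.4
Step 4: R = 85556.25 / (9.81 * 2.4) = 3633.9 m

3633.9


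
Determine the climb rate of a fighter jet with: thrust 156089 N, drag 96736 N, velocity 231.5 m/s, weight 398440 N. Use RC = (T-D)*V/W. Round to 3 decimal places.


Step 1: Excess thrust = T - D = 156089 - 96736 = 59353 N
Step 2: Excess power = 59353 * 231.5 = 13740219.5 W
Step 3: RC = 13740219.5 / 398440 = 34.485 m/s

34.485


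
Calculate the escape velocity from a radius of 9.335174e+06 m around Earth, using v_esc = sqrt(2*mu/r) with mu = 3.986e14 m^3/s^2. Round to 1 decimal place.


Step 1: 2*mu/r = 2 * 3.986e14 / 9.335174e+06 = 85397444.1183
Step 2: v_esc = sqrt(85397444.1183) = 9241.1 m/s

9241.1


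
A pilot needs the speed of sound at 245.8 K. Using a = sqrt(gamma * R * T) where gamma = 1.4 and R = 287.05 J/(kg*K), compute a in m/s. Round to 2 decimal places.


Step 1: gamma * R * T = 1.4 * 287.05 * 245.8 = 98779.646
Step 2: a = sqrt(98779.646) = 314.29 m/s

314.29


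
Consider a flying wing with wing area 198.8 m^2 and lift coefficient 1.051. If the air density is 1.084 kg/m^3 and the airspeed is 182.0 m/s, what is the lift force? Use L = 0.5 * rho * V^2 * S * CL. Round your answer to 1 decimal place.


Step 1: Calculate dynamic pressure q = 0.5 * 1.084 * 182.0^2 = 0.5 * 1.084 * 33124.0 = 17953.208 Pa
Step 2: Multiply by wing area and lift coefficient: L = 17953.208 * 198.8 * 1.051
Step 3: L = 3569097.7504 * 1.051 = 3751121.7 N

3751121.7
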